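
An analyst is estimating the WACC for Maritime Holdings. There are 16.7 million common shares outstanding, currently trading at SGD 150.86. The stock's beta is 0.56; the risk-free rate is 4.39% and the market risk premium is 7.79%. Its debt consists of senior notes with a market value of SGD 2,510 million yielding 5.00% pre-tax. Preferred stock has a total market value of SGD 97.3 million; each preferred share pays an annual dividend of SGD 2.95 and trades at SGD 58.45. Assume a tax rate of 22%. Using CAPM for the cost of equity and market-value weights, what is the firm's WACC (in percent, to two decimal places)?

6.31%

Cost of equity via CAPM: Re = 4.39% + 0.56 × 7.79% = 8.7524%.
Cost of preferred: Rp = 2.95 / 58.45 = 5.0470%.
Market value of equity E = 150.86 × 16.7m = 2519.362m.
Total capital V = 2519.362 + 97.3 + 2510 = 5126.662.
Equity: weight = 2519.362/5126.662 = 0.4914; cost = 8.7524%.
Preferred: weight = 97.3/5126.662 = 0.0190; cost = 5.047%.
Senior notes: weight = 2510/5126.662 = 0.4896; after-tax cost = 5% × (1 − 22%) = 3.9000%.
WACC = 0.4914 × 8.7524% + 0.0190 × 5.0470% + 0.4896 × 3.9000% = 6.3064%.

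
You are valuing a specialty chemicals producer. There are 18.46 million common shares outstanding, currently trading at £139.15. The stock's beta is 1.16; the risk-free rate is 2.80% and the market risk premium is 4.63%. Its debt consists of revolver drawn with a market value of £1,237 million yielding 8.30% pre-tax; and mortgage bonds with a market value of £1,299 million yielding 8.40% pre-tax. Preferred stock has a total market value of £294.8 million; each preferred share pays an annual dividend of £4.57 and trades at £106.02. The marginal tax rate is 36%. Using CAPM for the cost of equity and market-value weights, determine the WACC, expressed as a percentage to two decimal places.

Cost of equity via CAPM: Re = 2.8% + 1.16 × 4.63% = 8.1708%.
Cost of preferred: Rp = 4.57 / 106.02 = 4.3105%.
Market value of equity E = 139.15 × 18.46m = 2568.709m.
Total capital V = 2568.709 + 294.8 + 1237 + 1299 = 5399.509.
Equity: weight = 2568.709/5399.509 = 0.4757; cost = 8.1708%.
Preferred: weight = 294.8/5399.509 = 0.0546; cost = 4.3105%.
Revolver drawn: weight = 1237/5399.509 = 0.2291; after-tax cost = 8.3% × (1 − 36%) = 5.3120%.
Mortgage bonds: weight = 1299/5399.509 = 0.2406; after-tax cost = 8.4% × (1 − 36%) = 5.3760%.
WACC = 0.4757 × 8.1708% + 0.0546 × 4.3105% + 0.2291 × 5.3120% + 0.2406 × 5.3760% = 6.6327%.

6.63%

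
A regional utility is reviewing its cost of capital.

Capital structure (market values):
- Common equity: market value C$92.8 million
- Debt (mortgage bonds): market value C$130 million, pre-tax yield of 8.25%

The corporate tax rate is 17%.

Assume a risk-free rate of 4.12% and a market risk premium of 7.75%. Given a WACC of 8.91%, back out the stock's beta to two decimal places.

Total capital V = 92.8 + 130 = 222.8.
Equity weight = 92.8/222.8 = 0.4165.
Mortgage bonds weight = 130/222.8 = 0.5835.
Debt contribution = 0.5835 × 8.25% × (1 − 17%) = 3.9954%.
Required equity contribution = 8.91% − 3.9954% = 4.9146%  ⇒  Re = 11.7993%.
CAPM: 11.7993% = 4.12% + β × 7.75%  ⇒  β = 0.9909.

0.99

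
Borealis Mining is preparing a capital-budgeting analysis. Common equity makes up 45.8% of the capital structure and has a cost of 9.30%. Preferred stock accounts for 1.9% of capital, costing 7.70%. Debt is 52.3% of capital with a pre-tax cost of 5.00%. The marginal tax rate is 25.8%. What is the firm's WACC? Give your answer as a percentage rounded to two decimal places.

6.35%

After-tax cost of debt = 5% × (1 − 25.8%) = 3.7100%.
WACC = 0.458 × 9.3000% + 0.019 × 7.7000% + 0.523 × 3.7100% = 6.3460%.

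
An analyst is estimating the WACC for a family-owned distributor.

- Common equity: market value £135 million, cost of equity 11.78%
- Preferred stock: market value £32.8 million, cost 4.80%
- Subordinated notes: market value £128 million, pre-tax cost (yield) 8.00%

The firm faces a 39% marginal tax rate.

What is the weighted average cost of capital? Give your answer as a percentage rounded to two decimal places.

8.02%

Total capital V = 135 + 32.8 + 128 = 295.8.
Equity: weight = 135/295.8 = 0.4564; cost = 11.78%.
Preferred: weight = 32.8/295.8 = 0.1109; cost = 4.8%.
Subordinated notes: weight = 128/295.8 = 0.4327; after-tax cost = 8% × (1 − 39%) = 4.8800%.
WACC = 0.4564 × 11.7800% + 0.1109 × 4.8000% + 0.4327 × 4.8800% = 8.0202%.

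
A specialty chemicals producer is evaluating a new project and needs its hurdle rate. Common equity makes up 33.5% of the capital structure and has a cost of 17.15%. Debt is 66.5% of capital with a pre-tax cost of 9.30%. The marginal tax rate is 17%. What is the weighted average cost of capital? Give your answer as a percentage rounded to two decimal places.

10.88%

After-tax cost of debt = 9.3% × (1 − 17%) = 7.7190%.
WACC = 0.335 × 17.1500% + 0.665 × 7.7190% = 10.8784%.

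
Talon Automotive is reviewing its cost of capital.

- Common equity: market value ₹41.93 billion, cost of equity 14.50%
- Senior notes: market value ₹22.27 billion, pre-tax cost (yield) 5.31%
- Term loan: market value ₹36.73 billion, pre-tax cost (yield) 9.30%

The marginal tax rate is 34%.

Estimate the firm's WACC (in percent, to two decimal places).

9.03%

Total capital V = 41.93 + 22.27 + 36.73 = 100.93.
Equity: weight = 41.93/100.93 = 0.4154; cost = 14.5%.
Senior notes: weight = 22.27/100.93 = 0.2206; after-tax cost = 5.31% × (1 − 34%) = 3.5046%.
Term loan: weight = 36.73/100.93 = 0.3639; after-tax cost = 9.3% × (1 − 34%) = 6.1380%.
WACC = 0.4154 × 14.5000% + 0.2206 × 3.5046% + 0.3639 × 6.1380% = 9.0308%.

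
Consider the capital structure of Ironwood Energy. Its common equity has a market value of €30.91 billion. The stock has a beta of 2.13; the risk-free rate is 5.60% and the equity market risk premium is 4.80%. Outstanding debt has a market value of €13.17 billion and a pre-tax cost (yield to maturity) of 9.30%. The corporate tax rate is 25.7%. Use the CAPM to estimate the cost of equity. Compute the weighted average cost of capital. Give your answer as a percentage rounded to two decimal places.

Cost of equity via CAPM: Re = 5.6% + 2.13 × 4.8% = 15.8240%.
Total capital V = 30.91 + 13.17 = 44.08.
Equity: weight = 30.91/44.08 = 0.7012; cost = 15.824%.
Debt: weight = 13.17/44.08 = 0.2988; after-tax cost = 9.3% × (1 − 25.7%) = 6.9099%.
WACC = 0.7012 × 15.8240% + 0.2988 × 6.9099% = 13.1607%.

13.16%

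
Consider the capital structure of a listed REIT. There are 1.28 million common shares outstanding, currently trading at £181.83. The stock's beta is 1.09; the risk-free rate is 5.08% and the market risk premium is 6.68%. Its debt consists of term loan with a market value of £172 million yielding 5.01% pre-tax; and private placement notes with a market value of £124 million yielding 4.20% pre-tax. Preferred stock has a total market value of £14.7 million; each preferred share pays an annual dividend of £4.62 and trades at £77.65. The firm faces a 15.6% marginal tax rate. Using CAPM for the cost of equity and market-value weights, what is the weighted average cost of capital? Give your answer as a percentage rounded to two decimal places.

Cost of equity via CAPM: Re = 5.08% + 1.09 × 6.68% = 12.3612%.
Cost of preferred: Rp = 4.62 / 77.65 = 5.9498%.
Market value of equity E = 181.83 × 1.28m = 232.7424m.
Total capital V = 232.7424 + 14.7 + 172 + 124 = 543.4424.
Equity: weight = 232.7424/543.4424 = 0.4283; cost = 12.3612%.
Preferred: weight = 14.7/543.4424 = 0.0270; cost = 5.9498%.
Term loan: weight = 172/543.4424 = 0.3165; after-tax cost = 5.01% × (1 − 15.6%) = 4.2284%.
Private placement notes: weight = 124/543.4424 = 0.2282; after-tax cost = 4.2% × (1 − 15.6%) = 3.5448%.
WACC = 0.4283 × 12.3612% + 0.0270 × 5.9498% + 0.3165 × 4.2284% + 0.2282 × 3.5448% = 7.6021%.

7.60%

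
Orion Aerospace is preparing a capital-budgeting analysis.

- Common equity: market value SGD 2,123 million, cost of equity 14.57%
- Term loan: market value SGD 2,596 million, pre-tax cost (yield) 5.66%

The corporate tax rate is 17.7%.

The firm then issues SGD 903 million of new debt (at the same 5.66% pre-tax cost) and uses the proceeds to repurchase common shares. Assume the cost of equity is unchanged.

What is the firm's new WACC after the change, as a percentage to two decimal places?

7.22%

After the change:
Total capital V = 1220 + 3499 = 4719.
Equity: weight = 1220/4719 = 0.2585; cost = 14.57%.
Term loan: weight = 3499/4719 = 0.7415; after-tax cost = 5.66% × (1 − 17.7%) = 4.6582%.
WACC = 0.2585 × 14.5700% + 0.7415 × 4.6582% = 7.2207%.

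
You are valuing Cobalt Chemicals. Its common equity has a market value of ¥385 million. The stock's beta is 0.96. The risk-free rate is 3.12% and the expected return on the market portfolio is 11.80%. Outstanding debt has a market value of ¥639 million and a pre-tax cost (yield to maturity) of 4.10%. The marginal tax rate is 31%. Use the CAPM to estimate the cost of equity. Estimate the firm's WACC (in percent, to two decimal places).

6.07%

Market risk premium = 11.8% − 3.12% = 8.68%.
Cost of equity via CAPM: Re = 3.12% + 0.96 × 8.68% = 11.4528%.
Total capital V = 385 + 639 = 1024.
Equity: weight = 385/1024 = 0.3760; cost = 11.4528%.
Debt: weight = 639/1024 = 0.6240; after-tax cost = 4.1% × (1 − 31%) = 2.8290%.
WACC = 0.3760 × 11.4528% + 0.6240 × 2.8290% = 6.0713%.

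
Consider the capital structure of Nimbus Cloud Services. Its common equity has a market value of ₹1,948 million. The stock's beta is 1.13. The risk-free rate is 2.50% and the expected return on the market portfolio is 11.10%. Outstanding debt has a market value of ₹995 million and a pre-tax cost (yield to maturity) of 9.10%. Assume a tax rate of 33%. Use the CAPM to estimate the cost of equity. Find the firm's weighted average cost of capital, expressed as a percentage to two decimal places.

10.15%

Market risk premium = 11.1% − 2.5% = 8.6%.
Cost of equity via CAPM: Re = 2.5% + 1.13 × 8.6% = 12.2180%.
Total capital V = 1948 + 995 = 2943.
Equity: weight = 1948/2943 = 0.6619; cost = 12.218%.
Debt: weight = 995/2943 = 0.3381; after-tax cost = 9.1% × (1 − 33%) = 6.0970%.
WACC = 0.6619 × 12.2180% + 0.3381 × 6.0970% = 10.1485%.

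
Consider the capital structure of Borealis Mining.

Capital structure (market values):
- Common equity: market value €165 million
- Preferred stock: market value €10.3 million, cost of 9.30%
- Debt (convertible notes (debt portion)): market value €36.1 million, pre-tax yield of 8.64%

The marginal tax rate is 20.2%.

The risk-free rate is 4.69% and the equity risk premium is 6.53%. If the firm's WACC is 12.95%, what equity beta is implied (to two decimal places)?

1.50

Total capital V = 165 + 10.3 + 36.1 = 211.4.
Equity weight = 165/211.4 = 0.7805.
Preferred weight = 10.3/211.4 = 0.0487.
Convertible notes (debt portion) weight = 36.1/211.4 = 0.1708.
Debt contribution = 0.1708 × 8.64% × (1 − 20.2%) = 1.1774%.
Preferred contribution = 0.0487 × 9.3% = 0.4531%.
Required equity contribution = 12.95% − 1.6305% = 11.3195%  ⇒  Re = 14.5027%.
CAPM: 14.5027% = 4.69% + β × 6.53%  ⇒  β = 1.5027.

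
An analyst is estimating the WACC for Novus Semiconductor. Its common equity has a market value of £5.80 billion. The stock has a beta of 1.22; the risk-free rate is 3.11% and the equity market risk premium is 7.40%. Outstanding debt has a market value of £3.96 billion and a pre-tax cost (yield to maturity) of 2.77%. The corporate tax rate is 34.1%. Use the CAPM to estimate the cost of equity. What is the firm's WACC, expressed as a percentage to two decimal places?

Cost of equity via CAPM: Re = 3.11% + 1.22 × 7.4% = 12.1380%.
Total capital V = 5.8 + 3.96 = 9.76.
Equity: weight = 5.8/9.76 = 0.5943; cost = 12.138%.
Debt: weight = 3.96/9.76 = 0.4057; after-tax cost = 2.77% × (1 − 34.1%) = 1.8254%.
WACC = 0.5943 × 12.1380% + 0.4057 × 1.8254% = 7.9538%.

7.95%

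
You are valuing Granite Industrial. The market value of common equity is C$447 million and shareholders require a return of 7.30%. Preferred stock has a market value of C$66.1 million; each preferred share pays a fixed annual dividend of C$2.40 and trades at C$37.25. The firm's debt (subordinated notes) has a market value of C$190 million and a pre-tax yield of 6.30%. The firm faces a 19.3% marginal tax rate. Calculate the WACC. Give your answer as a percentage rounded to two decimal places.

6.62%

Cost of preferred: Rp = 2.4 / 37.25 = 6.4430%.
Total capital V = 447 + 66.1 + 190 = 703.1.
Equity: weight = 447/703.1 = 0.6358; cost = 7.3%.
Preferred: weight = 66.1/703.1 = 0.0940; cost = 6.443%.
Subordinated notes: weight = 190/703.1 = 0.2702; after-tax cost = 6.3% × (1 − 19.3%) = 5.0841%.
WACC = 0.6358 × 7.3000% + 0.0940 × 6.4430% + 0.2702 × 5.0841% = 6.6206%.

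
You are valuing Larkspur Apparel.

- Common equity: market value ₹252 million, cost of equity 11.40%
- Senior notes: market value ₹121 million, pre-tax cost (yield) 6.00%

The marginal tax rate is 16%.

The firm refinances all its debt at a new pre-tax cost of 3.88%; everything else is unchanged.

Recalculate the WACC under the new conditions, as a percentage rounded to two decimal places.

After the change:
Total capital V = 252 + 121 = 373.
Equity: weight = 252/373 = 0.6756; cost = 11.4%.
Senior notes: weight = 121/373 = 0.3244; after-tax cost = 3.88% × (1 − 16%) = 3.2592%.
WACC = 0.6756 × 11.4000% + 0.3244 × 3.2592% = 8.7592%.

8.76%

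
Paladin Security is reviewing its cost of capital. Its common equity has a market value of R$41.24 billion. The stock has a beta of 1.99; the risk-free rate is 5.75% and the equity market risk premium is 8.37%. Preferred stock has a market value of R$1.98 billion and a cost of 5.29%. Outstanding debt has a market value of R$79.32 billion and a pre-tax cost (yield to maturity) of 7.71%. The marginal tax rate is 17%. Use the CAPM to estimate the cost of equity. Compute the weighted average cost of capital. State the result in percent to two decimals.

Cost of equity via CAPM: Re = 5.75% + 1.99 × 8.37% = 22.4063%.
Total capital V = 41.24 + 1.98 + 79.32 = 122.54.
Equity: weight = 41.24/122.54 = 0.3365; cost = 22.4063%.
Preferred: weight = 1.98/122.54 = 0.0162; cost = 5.29%.
Debt: weight = 79.32/122.54 = 0.6473; after-tax cost = 7.71% × (1 − 17%) = 6.3993%.
WACC = 0.3365 × 22.4063% + 0.0162 × 5.2900% + 0.6473 × 6.3993% = 11.7684%.

11.77%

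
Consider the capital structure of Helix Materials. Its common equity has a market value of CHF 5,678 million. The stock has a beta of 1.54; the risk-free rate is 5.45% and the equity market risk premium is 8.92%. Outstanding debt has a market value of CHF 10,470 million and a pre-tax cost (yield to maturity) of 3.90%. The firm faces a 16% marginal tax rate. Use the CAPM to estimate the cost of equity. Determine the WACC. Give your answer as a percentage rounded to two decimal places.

8.87%

Cost of equity via CAPM: Re = 5.45% + 1.54 × 8.92% = 19.1868%.
Total capital V = 5678 + 10470 = 16148.
Equity: weight = 5678/16148 = 0.3516; cost = 19.1868%.
Debt: weight = 10470/16148 = 0.6484; after-tax cost = 3.9% × (1 − 16%) = 3.2760%.
WACC = 0.3516 × 19.1868% + 0.6484 × 3.2760% = 8.8706%.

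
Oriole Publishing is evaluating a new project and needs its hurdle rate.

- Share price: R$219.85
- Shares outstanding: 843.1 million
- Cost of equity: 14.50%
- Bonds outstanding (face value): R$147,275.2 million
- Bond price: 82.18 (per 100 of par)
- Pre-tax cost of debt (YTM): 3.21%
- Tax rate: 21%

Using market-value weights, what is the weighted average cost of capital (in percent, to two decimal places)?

Market value of equity E = 219.85 × 843.1m = 185355.535m. Market value of debt D = 147275.2m × 82.18/100 = 121030.75936m.
Total capital V = 185355.535 + 121030.75936 = 306386.29436.
Equity: weight = 185355.535/306386.29436 = 0.6050; cost = 14.5%.
Bonds outstanding: weight = 121030.75936/306386.29436 = 0.3950; after-tax cost = 3.21% × (1 − 21%) = 2.5359%.
WACC = 0.6050 × 14.5000% + 0.3950 × 2.5359% = 9.7739%.

9.77%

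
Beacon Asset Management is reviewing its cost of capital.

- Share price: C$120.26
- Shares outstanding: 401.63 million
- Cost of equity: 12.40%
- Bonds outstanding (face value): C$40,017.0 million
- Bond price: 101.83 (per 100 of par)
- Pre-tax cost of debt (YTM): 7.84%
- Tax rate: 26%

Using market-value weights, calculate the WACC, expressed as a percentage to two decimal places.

Market value of equity E = 120.26 × 401.63m = 48300.0238m. Market value of debt D = 40017m × 101.83/100 = 40749.3111m.
Total capital V = 48300.0238 + 40749.3111 = 89049.3349.
Equity: weight = 48300.0238/89049.3349 = 0.5424; cost = 12.4%.
Bonds outstanding: weight = 40749.3111/89049.3349 = 0.4576; after-tax cost = 7.84% × (1 − 26%) = 5.8016%.
WACC = 0.5424 × 12.4000% + 0.4576 × 5.8016% = 9.3805%.

9.38%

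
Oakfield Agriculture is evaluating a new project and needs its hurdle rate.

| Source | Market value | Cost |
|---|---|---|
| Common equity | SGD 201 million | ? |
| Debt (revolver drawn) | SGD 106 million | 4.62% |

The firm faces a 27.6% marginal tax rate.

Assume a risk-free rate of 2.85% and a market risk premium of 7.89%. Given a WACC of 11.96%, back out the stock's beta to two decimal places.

1.73

Total capital V = 201 + 106 = 307.
Equity weight = 201/307 = 0.6547.
Revolver drawn weight = 106/307 = 0.3453.
Debt contribution = 0.3453 × 4.62% × (1 − 27.6%) = 1.1549%.
Required equity contribution = 11.96% − 1.1549% = 10.8051%  ⇒  Re = 16.5033%.
CAPM: 16.5033% = 2.85% + β × 7.89%  ⇒  β = 1.7305.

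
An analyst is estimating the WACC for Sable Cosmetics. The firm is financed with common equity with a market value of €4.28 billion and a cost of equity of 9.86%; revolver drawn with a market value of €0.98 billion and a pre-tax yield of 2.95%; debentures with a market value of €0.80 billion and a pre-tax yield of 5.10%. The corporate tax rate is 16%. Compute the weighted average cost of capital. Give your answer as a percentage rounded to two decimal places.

Total capital V = 4.28 + 0.98 + 0.8 = 6.06.
Equity: weight = 4.28/6.06 = 0.7063; cost = 9.86%.
Revolver drawn: weight = 0.98/6.06 = 0.1617; after-tax cost = 2.95% × (1 − 16%) = 2.4780%.
Debentures: weight = 0.8/6.06 = 0.1320; after-tax cost = 5.1% × (1 − 16%) = 4.2840%.
WACC = 0.7063 × 9.8600% + 0.1617 × 2.4780% + 0.1320 × 4.2840% = 7.9301%.

7.93%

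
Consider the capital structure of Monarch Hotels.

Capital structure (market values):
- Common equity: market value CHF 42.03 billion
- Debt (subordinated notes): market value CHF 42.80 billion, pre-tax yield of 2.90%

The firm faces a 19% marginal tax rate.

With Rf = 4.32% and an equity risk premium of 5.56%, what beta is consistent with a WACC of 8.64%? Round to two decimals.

1.93

Total capital V = 42.03 + 42.8 = 84.83.
Equity weight = 42.03/84.83 = 0.4955.
Subordinated notes weight = 42.8/84.83 = 0.5045.
Debt contribution = 0.5045 × 2.9% × (1 − 19%) = 1.1852%.
Required equity contribution = 8.64% − 1.1852% = 7.4548%  ⇒  Re = 15.0463%.
CAPM: 15.0463% = 4.32% + β × 5.56%  ⇒  β = 1.9292.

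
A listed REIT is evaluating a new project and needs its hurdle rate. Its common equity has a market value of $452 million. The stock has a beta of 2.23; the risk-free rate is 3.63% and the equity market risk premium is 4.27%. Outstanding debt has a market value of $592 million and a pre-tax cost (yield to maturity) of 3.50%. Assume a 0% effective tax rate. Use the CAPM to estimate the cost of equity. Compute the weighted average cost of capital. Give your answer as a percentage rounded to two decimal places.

Cost of equity via CAPM: Re = 3.63% + 2.23 × 4.27% = 13.1521%.
Total capital V = 452 + 592 = 1044.
Equity: weight = 452/1044 = 0.4330; cost = 13.1521%.
Debt: weight = 592/1044 = 0.5670; after-tax cost = 3.5% × (1 − 0%) = 3.5000%.
WACC = 0.4330 × 13.1521% + 0.5670 × 3.5000% = 7.6789%.

7.68%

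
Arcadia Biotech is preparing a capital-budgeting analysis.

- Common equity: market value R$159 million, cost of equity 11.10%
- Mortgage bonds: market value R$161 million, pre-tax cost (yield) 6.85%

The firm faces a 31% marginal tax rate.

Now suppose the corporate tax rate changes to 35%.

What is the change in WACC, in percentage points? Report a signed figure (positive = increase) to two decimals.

Current WACC:
Total capital V = 159 + 161 = 320.
Equity: weight = 159/320 = 0.4969; cost = 11.1%.
Mortgage bonds: weight = 161/320 = 0.5031; after-tax cost = 6.85% × (1 − 31%) = 4.7265%.
WACC = 0.4969 × 11.1000% + 0.5031 × 4.7265% = 7.8933%.
After the change:
Total capital V = 159 + 161 = 320.
Equity: weight = 159/320 = 0.4969; cost = 11.1%.
Mortgage bonds: weight = 161/320 = 0.5031; after-tax cost = 6.85% × (1 − 35%) = 4.4525%.
WACC = 0.4969 × 11.1000% + 0.5031 × 4.4525% = 7.7555%.
Change in WACC = 7.7555% − 7.8933% = -0.1379 pp.

-0.14 pp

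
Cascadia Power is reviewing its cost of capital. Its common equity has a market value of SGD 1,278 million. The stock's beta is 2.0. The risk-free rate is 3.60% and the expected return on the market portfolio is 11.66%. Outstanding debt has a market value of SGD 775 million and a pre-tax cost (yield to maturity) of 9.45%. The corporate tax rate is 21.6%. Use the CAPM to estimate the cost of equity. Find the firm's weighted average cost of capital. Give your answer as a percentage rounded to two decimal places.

15.07%

Market risk premium = 11.66% − 3.6% = 8.06%.
Cost of equity via CAPM: Re = 3.6% + 2.0 × 8.06% = 19.7200%.
Total capital V = 1278 + 775 = 2053.
Equity: weight = 1278/2053 = 0.6225; cost = 19.72%.
Debt: weight = 775/2053 = 0.3775; after-tax cost = 9.45% × (1 − 21.6%) = 7.4088%.
WACC = 0.6225 × 19.7200% + 0.3775 × 7.4088% = 15.0726%.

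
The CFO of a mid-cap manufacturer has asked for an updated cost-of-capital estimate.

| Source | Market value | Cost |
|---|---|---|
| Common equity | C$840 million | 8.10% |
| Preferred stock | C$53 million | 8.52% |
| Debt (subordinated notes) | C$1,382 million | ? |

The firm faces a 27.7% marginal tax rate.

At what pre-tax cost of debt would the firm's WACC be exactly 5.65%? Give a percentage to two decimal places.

5.60%

Total capital V = 840 + 53 + 1382 = 2275.
Equity weight = 840/2275 = 0.3692.
Preferred weight = 53/2275 = 0.0233.
Subordinated notes weight = 1382/2275 = 0.6075.
Equity contribution = 0.3692 × 8.1% = 2.9908%.
Preferred contribution = 0.0233 × 8.52% = 0.1985%.
Remaining for debt = 5.65% − 3.1893% = 2.4607%.
Rd × (1 − 27.7%) × 0.6075 = 2.4607%  ⇒  Rd = 5.6028%.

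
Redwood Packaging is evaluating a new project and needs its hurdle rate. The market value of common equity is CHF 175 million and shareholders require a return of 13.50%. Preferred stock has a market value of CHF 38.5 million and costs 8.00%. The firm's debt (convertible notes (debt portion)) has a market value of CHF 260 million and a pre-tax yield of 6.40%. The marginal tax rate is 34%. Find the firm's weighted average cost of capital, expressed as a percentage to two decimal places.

Total capital V = 175 + 38.5 + 260 = 473.5.
Equity: weight = 175/473.5 = 0.3696; cost = 13.5%.
Preferred: weight = 38.5/473.5 = 0.0813; cost = 8%.
Convertible notes (debt portion): weight = 260/473.5 = 0.5491; after-tax cost = 6.4% × (1 − 34%) = 4.2240%.
WACC = 0.3696 × 13.5000% + 0.0813 × 8.0000% + 0.5491 × 4.2240% = 7.9593%.

7.96%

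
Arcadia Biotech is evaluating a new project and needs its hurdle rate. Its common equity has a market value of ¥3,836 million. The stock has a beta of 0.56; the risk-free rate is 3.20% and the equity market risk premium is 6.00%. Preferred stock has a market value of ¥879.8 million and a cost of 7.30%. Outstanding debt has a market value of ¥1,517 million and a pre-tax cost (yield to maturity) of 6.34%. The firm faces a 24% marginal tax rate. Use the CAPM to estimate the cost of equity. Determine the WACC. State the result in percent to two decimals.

6.24%

Cost of equity via CAPM: Re = 3.2% + 0.56 × 6.0% = 6.5600%.
Total capital V = 3836 + 879.8 + 1517 = 6232.8.
Equity: weight = 3836/6232.8 = 0.6155; cost = 6.56%.
Preferred: weight = 879.8/6232.8 = 0.1412; cost = 7.3%.
Debt: weight = 1517/6232.8 = 0.2434; after-tax cost = 6.34% × (1 − 24%) = 4.8184%.
WACC = 0.6155 × 6.5600% + 0.1412 × 7.3000% + 0.2434 × 4.8184% = 6.2406%.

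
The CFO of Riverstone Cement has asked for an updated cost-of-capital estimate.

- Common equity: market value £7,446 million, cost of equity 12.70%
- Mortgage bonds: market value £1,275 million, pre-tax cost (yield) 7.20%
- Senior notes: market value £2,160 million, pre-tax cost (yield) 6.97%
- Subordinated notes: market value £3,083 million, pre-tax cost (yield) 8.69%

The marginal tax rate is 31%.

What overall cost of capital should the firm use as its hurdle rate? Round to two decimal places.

Total capital V = 7446 + 1275 + 2160 + 3083 = 13964.
Equity: weight = 7446/13964 = 0.5332; cost = 12.7%.
Mortgage bonds: weight = 1275/13964 = 0.0913; after-tax cost = 7.2% × (1 − 31%) = 4.9680%.
Senior notes: weight = 2160/13964 = 0.1547; after-tax cost = 6.97% × (1 − 31%) = 4.8093%.
Subordinated notes: weight = 3083/13964 = 0.2208; after-tax cost = 8.69% × (1 − 31%) = 5.9961%.
WACC = 0.5332 × 12.7000% + 0.0913 × 4.9680% + 0.1547 × 4.8093% + 0.2208 × 5.9961% = 9.2934%.

9.29%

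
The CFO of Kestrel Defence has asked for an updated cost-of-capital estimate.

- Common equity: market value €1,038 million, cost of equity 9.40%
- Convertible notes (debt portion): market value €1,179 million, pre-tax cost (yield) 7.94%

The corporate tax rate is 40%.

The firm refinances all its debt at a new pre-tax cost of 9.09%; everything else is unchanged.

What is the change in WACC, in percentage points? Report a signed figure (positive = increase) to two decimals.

Current WACC:
Total capital V = 1038 + 1179 = 2217.
Equity: weight = 1038/2217 = 0.4682; cost = 9.4%.
Convertible notes (debt portion): weight = 1179/2217 = 0.5318; after-tax cost = 7.94% × (1 − 40%) = 4.7640%.
WACC = 0.4682 × 9.4000% + 0.5318 × 4.7640% = 6.9346%.
After the change:
Total capital V = 1038 + 1179 = 2217.
Equity: weight = 1038/2217 = 0.4682; cost = 9.4%.
Convertible notes (debt portion): weight = 1179/2217 = 0.5318; after-tax cost = 9.09% × (1 − 40%) = 5.4540%.
WACC = 0.4682 × 9.4000% + 0.5318 × 5.4540% = 7.3015%.
Change in WACC = 7.3015% − 6.9346% = 0.3669 pp.

+0.37 pp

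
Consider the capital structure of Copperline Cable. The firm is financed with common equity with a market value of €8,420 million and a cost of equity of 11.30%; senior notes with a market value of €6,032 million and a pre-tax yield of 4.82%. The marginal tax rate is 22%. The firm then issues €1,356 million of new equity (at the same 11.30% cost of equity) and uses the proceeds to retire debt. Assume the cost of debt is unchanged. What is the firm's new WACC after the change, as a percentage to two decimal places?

After the change:
Total capital V = 9776 + 4676 = 14452.
Equity: weight = 9776/14452 = 0.6764; cost = 11.3%.
Senior notes: weight = 4676/14452 = 0.3236; after-tax cost = 4.82% × (1 − 22%) = 3.7596%.
WACC = 0.6764 × 11.3000% + 0.3236 × 3.7596% = 8.8603%.

8.86%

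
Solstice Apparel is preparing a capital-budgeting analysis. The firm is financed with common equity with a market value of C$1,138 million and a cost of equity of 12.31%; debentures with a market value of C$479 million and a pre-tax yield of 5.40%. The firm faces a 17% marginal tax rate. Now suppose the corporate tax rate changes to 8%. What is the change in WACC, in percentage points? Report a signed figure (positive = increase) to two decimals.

+0.14 pp

Current WACC:
Total capital V = 1138 + 479 = 1617.
Equity: weight = 1138/1617 = 0.7038; cost = 12.31%.
Debentures: weight = 479/1617 = 0.2962; after-tax cost = 5.4% × (1 − 17%) = 4.4820%.
WACC = 0.7038 × 12.3100% + 0.2962 × 4.4820% = 9.9911%.
After the change:
Total capital V = 1138 + 479 = 1617.
Equity: weight = 1138/1617 = 0.7038; cost = 12.31%.
Debentures: weight = 479/1617 = 0.2962; after-tax cost = 5.4% × (1 − 8%) = 4.9680%.
WACC = 0.7038 × 12.3100% + 0.2962 × 4.9680% = 10.1351%.
Change in WACC = 10.1351% − 9.9911% = 0.1440 pp.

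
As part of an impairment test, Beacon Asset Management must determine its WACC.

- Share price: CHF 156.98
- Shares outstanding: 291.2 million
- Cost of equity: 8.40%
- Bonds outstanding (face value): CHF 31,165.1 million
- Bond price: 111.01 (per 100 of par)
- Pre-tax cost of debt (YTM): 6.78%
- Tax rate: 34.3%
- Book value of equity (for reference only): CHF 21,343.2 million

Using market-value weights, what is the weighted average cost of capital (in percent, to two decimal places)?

6.70%

Market value of equity E = 156.98 × 291.2m = 45712.576m. Market value of debt D = 31165.1m × 111.01/100 = 34596.37751m.
Total capital V = 45712.576 + 34596.37751 = 80308.95351.
Equity: weight = 45712.576/80308.95351 = 0.5692; cost = 8.4%.
Bonds outstanding: weight = 34596.37751/80308.95351 = 0.4308; after-tax cost = 6.78% × (1 − 34.3%) = 4.4545%.
WACC = 0.5692 × 8.4000% + 0.4308 × 4.4545% = 6.7003%.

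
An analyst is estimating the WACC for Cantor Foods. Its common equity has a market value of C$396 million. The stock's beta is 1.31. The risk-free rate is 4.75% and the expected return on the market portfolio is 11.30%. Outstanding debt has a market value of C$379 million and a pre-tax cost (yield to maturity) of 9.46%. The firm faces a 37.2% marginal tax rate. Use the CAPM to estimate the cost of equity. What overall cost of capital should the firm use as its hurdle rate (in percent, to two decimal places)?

Market risk premium = 11.3% − 4.75% = 6.55%.
Cost of equity via CAPM: Re = 4.75% + 1.31 × 6.55% = 13.3305%.
Total capital V = 396 + 379 = 775.
Equity: weight = 396/775 = 0.5110; cost = 13.3305%.
Debt: weight = 379/775 = 0.4890; after-tax cost = 9.46% × (1 − 37.2%) = 5.9409%.
WACC = 0.5110 × 13.3305% + 0.4890 × 5.9409% = 9.7167%.

9.72%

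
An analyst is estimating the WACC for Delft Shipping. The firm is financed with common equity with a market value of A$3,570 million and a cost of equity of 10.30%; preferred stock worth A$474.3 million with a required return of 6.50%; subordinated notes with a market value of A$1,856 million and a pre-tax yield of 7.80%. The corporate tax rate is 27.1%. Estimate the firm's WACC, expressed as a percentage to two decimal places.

8.54%

Total capital V = 3570 + 474.3 + 1856 = 5900.3.
Equity: weight = 3570/5900.3 = 0.6051; cost = 10.3%.
Preferred: weight = 474.3/5900.3 = 0.0804; cost = 6.5%.
Subordinated notes: weight = 1856/5900.3 = 0.3146; after-tax cost = 7.8% × (1 − 27.1%) = 5.6862%.
WACC = 0.6051 × 10.3000% + 0.0804 × 6.5000% + 0.3146 × 5.6862% = 8.5432%.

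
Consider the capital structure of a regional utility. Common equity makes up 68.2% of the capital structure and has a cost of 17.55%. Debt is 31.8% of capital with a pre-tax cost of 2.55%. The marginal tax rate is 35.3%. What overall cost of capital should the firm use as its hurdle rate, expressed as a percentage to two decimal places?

After-tax cost of debt = 2.55% × (1 − 35.3%) = 1.6499%.
WACC = 0.682 × 17.5500% + 0.318 × 1.6499% = 12.4938%.

12.49%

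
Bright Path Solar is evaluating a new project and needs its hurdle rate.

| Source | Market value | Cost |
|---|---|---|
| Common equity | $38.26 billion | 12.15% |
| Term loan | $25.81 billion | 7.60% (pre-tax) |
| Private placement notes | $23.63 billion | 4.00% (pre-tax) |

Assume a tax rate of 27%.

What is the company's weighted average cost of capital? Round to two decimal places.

7.72%

Total capital V = 38.26 + 25.81 + 23.63 = 87.7.
Equity: weight = 38.26/87.7 = 0.4363; cost = 12.15%.
Term loan: weight = 25.81/87.7 = 0.2943; after-tax cost = 7.6% × (1 − 27%) = 5.5480%.
Private placement notes: weight = 23.63/87.7 = 0.2694; after-tax cost = 4% × (1 − 27%) = 2.9200%.
WACC = 0.4363 × 12.1500% + 0.2943 × 5.5480% + 0.2694 × 2.9200% = 7.7201%.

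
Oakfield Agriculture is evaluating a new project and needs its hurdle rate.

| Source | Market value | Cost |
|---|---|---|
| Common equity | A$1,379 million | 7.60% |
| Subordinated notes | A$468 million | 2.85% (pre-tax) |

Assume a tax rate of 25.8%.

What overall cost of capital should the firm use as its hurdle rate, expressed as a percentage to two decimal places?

Total capital V = 1379 + 468 = 1847.
Equity: weight = 1379/1847 = 0.7466; cost = 7.6%.
Subordinated notes: weight = 468/1847 = 0.2534; after-tax cost = 2.85% × (1 − 25.8%) = 2.1147%.
WACC = 0.7466 × 7.6000% + 0.2534 × 2.1147% = 6.2101%.

6.21%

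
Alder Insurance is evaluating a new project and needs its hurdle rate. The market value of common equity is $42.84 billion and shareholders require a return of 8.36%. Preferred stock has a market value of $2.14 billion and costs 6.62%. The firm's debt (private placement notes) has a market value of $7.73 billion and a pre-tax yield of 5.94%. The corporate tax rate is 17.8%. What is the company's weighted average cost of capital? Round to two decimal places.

7.78%

Total capital V = 42.84 + 2.14 + 7.73 = 52.71.
Equity: weight = 42.84/52.71 = 0.8127; cost = 8.36%.
Preferred: weight = 2.14/52.71 = 0.0406; cost = 6.62%.
Private placement notes: weight = 7.73/52.71 = 0.1467; after-tax cost = 5.94% × (1 − 17.8%) = 4.8827%.
WACC = 0.8127 × 8.3600% + 0.0406 × 6.6200% + 0.1467 × 4.8827% = 7.7794%.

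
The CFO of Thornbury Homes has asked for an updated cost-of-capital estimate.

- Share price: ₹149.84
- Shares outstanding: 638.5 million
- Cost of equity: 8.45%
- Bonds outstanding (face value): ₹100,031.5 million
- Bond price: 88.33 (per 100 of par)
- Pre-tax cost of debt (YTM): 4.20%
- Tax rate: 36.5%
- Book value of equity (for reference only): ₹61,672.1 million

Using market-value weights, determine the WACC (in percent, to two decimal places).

Market value of equity E = 149.84 × 638.5m = 95672.84m. Market value of debt D = 100031.5m × 88.33/100 = 88357.82395m.
Total capital V = 95672.84 + 88357.82395 = 184030.66395.
Equity: weight = 95672.84/184030.66395 = 0.5199; cost = 8.45%.
Bonds outstanding: weight = 88357.82395/184030.66395 = 0.4801; after-tax cost = 4.2% × (1 − 36.5%) = 2.6670%.
WACC = 0.5199 × 8.4500% + 0.4801 × 2.6670% = 5.6734%.

5.67%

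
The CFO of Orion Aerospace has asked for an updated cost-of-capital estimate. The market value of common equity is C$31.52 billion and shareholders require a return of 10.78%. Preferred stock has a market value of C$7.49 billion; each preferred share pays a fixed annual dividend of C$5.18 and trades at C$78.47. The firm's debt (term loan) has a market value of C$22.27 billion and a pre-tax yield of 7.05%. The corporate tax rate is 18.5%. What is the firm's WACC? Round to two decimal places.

8.44%

Cost of preferred: Rp = 5.18 / 78.47 = 6.6012%.
Total capital V = 31.52 + 7.49 + 22.27 = 61.28.
Equity: weight = 31.52/61.28 = 0.5144; cost = 10.78%.
Preferred: weight = 7.49/61.28 = 0.1222; cost = 6.6012%.
Term loan: weight = 22.27/61.28 = 0.3634; after-tax cost = 7.05% × (1 − 18.5%) = 5.7457%.
WACC = 0.5144 × 10.7800% + 0.1222 × 6.6012% + 0.3634 × 5.7457% = 8.4397%.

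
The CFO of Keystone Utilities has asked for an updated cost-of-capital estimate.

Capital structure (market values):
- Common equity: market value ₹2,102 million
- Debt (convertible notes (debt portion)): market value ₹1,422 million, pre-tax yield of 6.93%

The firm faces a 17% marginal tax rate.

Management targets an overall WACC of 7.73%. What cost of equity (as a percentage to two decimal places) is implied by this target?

9.07%

Total capital V = 2102 + 1422 = 3524.
Equity weight = 2102/3524 = 0.5965.
Convertible notes (debt portion) weight = 1422/3524 = 0.4035.
Debt contribution = 0.4035 × 6.93% × (1 − 17%) = 2.3210%.
Required equity contribution = 7.73% − 2.3210% = 5.4090%.
Re = 5.4090% / 0.5965 = 9.0682%.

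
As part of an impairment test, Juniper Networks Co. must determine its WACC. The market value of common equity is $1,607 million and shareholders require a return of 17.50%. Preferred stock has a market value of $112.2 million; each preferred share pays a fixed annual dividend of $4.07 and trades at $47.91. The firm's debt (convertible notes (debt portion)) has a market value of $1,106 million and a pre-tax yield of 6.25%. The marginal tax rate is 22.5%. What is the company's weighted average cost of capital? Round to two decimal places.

12.19%

Cost of preferred: Rp = 4.07 / 47.91 = 8.4951%.
Total capital V = 1607 + 112.2 + 1106 = 2825.2.
Equity: weight = 1607/2825.2 = 0.5688; cost = 17.5%.
Preferred: weight = 112.2/2825.2 = 0.0397; cost = 8.4951%.
Convertible notes (debt portion): weight = 1106/2825.2 = 0.3915; after-tax cost = 6.25% × (1 − 22.5%) = 4.8438%.
WACC = 0.5688 × 17.5000% + 0.0397 × 8.4951% + 0.3915 × 4.8438% = 12.1878%.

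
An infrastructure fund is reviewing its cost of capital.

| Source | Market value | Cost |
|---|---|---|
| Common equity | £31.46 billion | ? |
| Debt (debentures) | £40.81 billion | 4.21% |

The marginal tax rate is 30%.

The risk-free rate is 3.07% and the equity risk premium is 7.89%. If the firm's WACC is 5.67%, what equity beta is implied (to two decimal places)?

Total capital V = 31.46 + 40.81 = 72.27.
Equity weight = 31.46/72.27 = 0.4353.
Debentures weight = 40.81/72.27 = 0.5647.
Debt contribution = 0.5647 × 4.21% × (1 − 30%) = 1.6641%.
Required equity contribution = 5.67% − 1.6641% = 4.0059%  ⇒  Re = 9.2023%.
CAPM: 9.2023% = 3.07% + β × 7.89%  ⇒  β = 0.7772.

0.78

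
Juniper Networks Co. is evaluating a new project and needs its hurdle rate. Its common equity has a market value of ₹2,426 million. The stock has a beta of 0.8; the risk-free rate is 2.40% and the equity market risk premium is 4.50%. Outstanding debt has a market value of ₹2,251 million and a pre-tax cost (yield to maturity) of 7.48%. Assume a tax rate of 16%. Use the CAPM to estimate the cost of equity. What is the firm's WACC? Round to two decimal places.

Cost of equity via CAPM: Re = 2.4% + 0.8 × 4.5% = 6.0000%.
Total capital V = 2426 + 2251 = 4677.
Equity: weight = 2426/4677 = 0.5187; cost = 6%.
Debt: weight = 2251/4677 = 0.4813; after-tax cost = 7.48% × (1 − 16%) = 6.2832%.
WACC = 0.5187 × 6.0000% + 0.4813 × 6.2832% = 6.1363%.

6.14%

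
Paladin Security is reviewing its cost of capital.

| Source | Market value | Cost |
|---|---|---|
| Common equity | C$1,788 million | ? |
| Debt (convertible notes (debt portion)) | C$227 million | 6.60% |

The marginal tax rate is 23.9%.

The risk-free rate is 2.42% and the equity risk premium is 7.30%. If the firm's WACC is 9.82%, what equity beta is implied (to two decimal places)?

Total capital V = 1788 + 227 = 2015.
Equity weight = 1788/2015 = 0.8873.
Convertible notes (debt portion) weight = 227/2015 = 0.1127.
Debt contribution = 0.1127 × 6.6% × (1 − 23.9%) = 0.5658%.
Required equity contribution = 9.82% − 0.5658% = 9.2542%  ⇒  Re = 10.4291%.
CAPM: 10.4291% = 2.42% + β × 7.3%  ⇒  β = 1.0971.

1.10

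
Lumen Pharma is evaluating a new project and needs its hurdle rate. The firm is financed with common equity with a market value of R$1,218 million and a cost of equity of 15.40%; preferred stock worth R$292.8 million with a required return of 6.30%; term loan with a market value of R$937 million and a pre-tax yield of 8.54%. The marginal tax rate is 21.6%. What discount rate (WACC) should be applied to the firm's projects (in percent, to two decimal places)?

10.98%

Total capital V = 1218 + 292.8 + 937 = 2447.8.
Equity: weight = 1218/2447.8 = 0.4976; cost = 15.4%.
Preferred: weight = 292.8/2447.8 = 0.1196; cost = 6.3%.
Term loan: weight = 937/2447.8 = 0.3828; after-tax cost = 8.54% × (1 − 21.6%) = 6.6954%.
WACC = 0.4976 × 15.4000% + 0.1196 × 6.3000% + 0.3828 × 6.6954% = 10.9794%.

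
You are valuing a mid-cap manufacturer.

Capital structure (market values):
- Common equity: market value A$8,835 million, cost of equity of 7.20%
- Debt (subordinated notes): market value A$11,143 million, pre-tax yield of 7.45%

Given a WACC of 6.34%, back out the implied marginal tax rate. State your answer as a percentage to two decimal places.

24.05%

Total capital V = 8835 + 11143 = 19978.
Equity weight = 8835/19978 = 0.4422.
Subordinated notes weight = 11143/19978 = 0.5578.
Equity contribution = 0.4422 × 7.2% = 3.1841%.
Debt contribution must be 6.34% − 3.1841% = 3.1559%.
0.5578 × 7.45% × (1 − T) = 3.1559%  ⇒  (1 − T) = 0.7595.
T = 24.0520%.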